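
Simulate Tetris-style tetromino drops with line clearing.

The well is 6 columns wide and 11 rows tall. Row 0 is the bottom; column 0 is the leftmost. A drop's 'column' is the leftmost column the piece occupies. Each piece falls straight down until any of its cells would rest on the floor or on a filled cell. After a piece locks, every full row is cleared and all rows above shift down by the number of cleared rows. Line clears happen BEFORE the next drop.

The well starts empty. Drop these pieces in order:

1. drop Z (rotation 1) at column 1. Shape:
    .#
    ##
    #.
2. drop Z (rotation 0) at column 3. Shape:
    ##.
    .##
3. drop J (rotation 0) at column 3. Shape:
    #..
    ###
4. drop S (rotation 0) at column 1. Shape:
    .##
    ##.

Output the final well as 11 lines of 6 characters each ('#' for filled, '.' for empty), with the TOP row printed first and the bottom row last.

Answer: ......
......
......
......
......
......
..##..
.###..
..####
.####.
.#..##

Derivation:
Drop 1: Z rot1 at col 1 lands with bottom-row=0; cleared 0 line(s) (total 0); column heights now [0 2 3 0 0 0], max=3
Drop 2: Z rot0 at col 3 lands with bottom-row=0; cleared 0 line(s) (total 0); column heights now [0 2 3 2 2 1], max=3
Drop 3: J rot0 at col 3 lands with bottom-row=2; cleared 0 line(s) (total 0); column heights now [0 2 3 4 3 3], max=4
Drop 4: S rot0 at col 1 lands with bottom-row=3; cleared 0 line(s) (total 0); column heights now [0 4 5 5 3 3], max=5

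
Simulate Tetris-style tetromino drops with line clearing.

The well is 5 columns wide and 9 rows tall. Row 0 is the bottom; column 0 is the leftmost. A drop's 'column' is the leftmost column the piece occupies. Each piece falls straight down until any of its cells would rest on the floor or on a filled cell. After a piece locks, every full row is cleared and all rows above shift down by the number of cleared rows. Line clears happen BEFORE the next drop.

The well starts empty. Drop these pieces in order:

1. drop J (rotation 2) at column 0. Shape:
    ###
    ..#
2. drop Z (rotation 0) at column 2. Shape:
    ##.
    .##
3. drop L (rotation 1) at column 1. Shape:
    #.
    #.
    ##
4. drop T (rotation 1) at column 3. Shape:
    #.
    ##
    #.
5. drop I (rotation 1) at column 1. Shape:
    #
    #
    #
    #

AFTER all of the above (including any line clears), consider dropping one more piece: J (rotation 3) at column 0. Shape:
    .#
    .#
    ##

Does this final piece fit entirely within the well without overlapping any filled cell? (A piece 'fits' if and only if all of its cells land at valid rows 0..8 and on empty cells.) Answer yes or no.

Answer: no

Derivation:
Drop 1: J rot2 at col 0 lands with bottom-row=0; cleared 0 line(s) (total 0); column heights now [2 2 2 0 0], max=2
Drop 2: Z rot0 at col 2 lands with bottom-row=1; cleared 1 line(s) (total 1); column heights now [0 0 2 2 0], max=2
Drop 3: L rot1 at col 1 lands with bottom-row=2; cleared 0 line(s) (total 1); column heights now [0 5 3 2 0], max=5
Drop 4: T rot1 at col 3 lands with bottom-row=2; cleared 0 line(s) (total 1); column heights now [0 5 3 5 4], max=5
Drop 5: I rot1 at col 1 lands with bottom-row=5; cleared 0 line(s) (total 1); column heights now [0 9 3 5 4], max=9
Test piece J rot3 at col 0 (width 2): heights before test = [0 9 3 5 4]; fits = False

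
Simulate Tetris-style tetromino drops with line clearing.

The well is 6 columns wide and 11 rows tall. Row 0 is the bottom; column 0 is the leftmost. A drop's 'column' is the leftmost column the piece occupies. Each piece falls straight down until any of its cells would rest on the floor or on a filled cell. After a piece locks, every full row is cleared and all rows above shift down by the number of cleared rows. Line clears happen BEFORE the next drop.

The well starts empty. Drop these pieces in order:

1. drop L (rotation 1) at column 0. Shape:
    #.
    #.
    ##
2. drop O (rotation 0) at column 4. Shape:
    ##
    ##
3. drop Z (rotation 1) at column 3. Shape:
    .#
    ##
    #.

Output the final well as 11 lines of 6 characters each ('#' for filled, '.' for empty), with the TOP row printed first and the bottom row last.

Drop 1: L rot1 at col 0 lands with bottom-row=0; cleared 0 line(s) (total 0); column heights now [3 1 0 0 0 0], max=3
Drop 2: O rot0 at col 4 lands with bottom-row=0; cleared 0 line(s) (total 0); column heights now [3 1 0 0 2 2], max=3
Drop 3: Z rot1 at col 3 lands with bottom-row=1; cleared 0 line(s) (total 0); column heights now [3 1 0 3 4 2], max=4

Answer: ......
......
......
......
......
......
......
....#.
#..##.
#..###
##..##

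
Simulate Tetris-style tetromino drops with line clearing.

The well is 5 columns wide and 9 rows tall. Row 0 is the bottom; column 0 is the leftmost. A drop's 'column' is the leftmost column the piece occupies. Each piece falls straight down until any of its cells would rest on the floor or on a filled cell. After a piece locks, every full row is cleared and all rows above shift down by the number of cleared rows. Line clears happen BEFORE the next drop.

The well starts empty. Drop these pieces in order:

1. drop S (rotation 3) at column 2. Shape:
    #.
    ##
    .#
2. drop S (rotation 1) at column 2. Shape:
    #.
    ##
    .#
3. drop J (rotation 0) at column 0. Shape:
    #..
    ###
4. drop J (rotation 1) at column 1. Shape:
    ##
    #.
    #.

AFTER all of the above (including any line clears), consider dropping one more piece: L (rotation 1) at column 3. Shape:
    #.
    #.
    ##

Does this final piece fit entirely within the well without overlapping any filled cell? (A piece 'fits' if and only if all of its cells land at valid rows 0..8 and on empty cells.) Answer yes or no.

Answer: yes

Derivation:
Drop 1: S rot3 at col 2 lands with bottom-row=0; cleared 0 line(s) (total 0); column heights now [0 0 3 2 0], max=3
Drop 2: S rot1 at col 2 lands with bottom-row=2; cleared 0 line(s) (total 0); column heights now [0 0 5 4 0], max=5
Drop 3: J rot0 at col 0 lands with bottom-row=5; cleared 0 line(s) (total 0); column heights now [7 6 6 4 0], max=7
Drop 4: J rot1 at col 1 lands with bottom-row=6; cleared 0 line(s) (total 0); column heights now [7 9 9 4 0], max=9
Test piece L rot1 at col 3 (width 2): heights before test = [7 9 9 4 0]; fits = True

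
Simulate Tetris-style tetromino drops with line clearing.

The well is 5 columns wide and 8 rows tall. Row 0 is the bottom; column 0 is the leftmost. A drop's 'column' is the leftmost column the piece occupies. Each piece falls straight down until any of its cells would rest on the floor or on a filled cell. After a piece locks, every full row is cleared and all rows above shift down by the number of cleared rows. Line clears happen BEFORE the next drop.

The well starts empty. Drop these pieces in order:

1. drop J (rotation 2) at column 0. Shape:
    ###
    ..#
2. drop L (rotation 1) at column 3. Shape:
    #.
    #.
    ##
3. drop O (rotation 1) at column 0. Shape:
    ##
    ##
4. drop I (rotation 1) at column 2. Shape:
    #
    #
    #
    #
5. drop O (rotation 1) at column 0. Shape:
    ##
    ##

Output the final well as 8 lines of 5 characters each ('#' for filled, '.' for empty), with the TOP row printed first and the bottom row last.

Answer: .....
.....
###..
###..
###..
####.
####.
..###

Derivation:
Drop 1: J rot2 at col 0 lands with bottom-row=0; cleared 0 line(s) (total 0); column heights now [2 2 2 0 0], max=2
Drop 2: L rot1 at col 3 lands with bottom-row=0; cleared 0 line(s) (total 0); column heights now [2 2 2 3 1], max=3
Drop 3: O rot1 at col 0 lands with bottom-row=2; cleared 0 line(s) (total 0); column heights now [4 4 2 3 1], max=4
Drop 4: I rot1 at col 2 lands with bottom-row=2; cleared 0 line(s) (total 0); column heights now [4 4 6 3 1], max=6
Drop 5: O rot1 at col 0 lands with bottom-row=4; cleared 0 line(s) (total 0); column heights now [6 6 6 3 1], max=6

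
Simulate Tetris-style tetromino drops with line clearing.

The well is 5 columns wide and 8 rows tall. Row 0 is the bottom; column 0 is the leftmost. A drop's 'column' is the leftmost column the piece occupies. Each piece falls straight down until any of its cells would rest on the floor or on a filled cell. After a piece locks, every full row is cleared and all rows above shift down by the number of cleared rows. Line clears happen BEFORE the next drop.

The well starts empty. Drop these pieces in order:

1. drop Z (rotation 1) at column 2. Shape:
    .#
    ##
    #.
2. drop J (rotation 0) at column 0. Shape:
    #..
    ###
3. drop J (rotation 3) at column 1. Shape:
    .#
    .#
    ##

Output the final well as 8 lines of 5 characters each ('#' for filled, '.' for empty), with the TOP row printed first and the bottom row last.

Answer: .....
.....
..#..
..#..
###..
####.
..##.
..#..

Derivation:
Drop 1: Z rot1 at col 2 lands with bottom-row=0; cleared 0 line(s) (total 0); column heights now [0 0 2 3 0], max=3
Drop 2: J rot0 at col 0 lands with bottom-row=2; cleared 0 line(s) (total 0); column heights now [4 3 3 3 0], max=4
Drop 3: J rot3 at col 1 lands with bottom-row=3; cleared 0 line(s) (total 0); column heights now [4 4 6 3 0], max=6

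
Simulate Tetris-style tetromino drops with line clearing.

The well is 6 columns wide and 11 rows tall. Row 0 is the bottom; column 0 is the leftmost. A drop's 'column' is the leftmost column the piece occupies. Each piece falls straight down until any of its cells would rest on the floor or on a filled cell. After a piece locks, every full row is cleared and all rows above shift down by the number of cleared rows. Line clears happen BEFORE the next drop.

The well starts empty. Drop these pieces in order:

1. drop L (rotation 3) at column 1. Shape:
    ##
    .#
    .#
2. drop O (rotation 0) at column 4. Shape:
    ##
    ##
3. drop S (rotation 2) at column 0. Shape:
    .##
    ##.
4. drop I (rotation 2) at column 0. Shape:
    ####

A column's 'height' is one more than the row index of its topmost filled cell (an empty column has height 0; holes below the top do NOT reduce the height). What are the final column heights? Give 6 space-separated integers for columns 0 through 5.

Answer: 6 6 6 6 2 2

Derivation:
Drop 1: L rot3 at col 1 lands with bottom-row=0; cleared 0 line(s) (total 0); column heights now [0 3 3 0 0 0], max=3
Drop 2: O rot0 at col 4 lands with bottom-row=0; cleared 0 line(s) (total 0); column heights now [0 3 3 0 2 2], max=3
Drop 3: S rot2 at col 0 lands with bottom-row=3; cleared 0 line(s) (total 0); column heights now [4 5 5 0 2 2], max=5
Drop 4: I rot2 at col 0 lands with bottom-row=5; cleared 0 line(s) (total 0); column heights now [6 6 6 6 2 2], max=6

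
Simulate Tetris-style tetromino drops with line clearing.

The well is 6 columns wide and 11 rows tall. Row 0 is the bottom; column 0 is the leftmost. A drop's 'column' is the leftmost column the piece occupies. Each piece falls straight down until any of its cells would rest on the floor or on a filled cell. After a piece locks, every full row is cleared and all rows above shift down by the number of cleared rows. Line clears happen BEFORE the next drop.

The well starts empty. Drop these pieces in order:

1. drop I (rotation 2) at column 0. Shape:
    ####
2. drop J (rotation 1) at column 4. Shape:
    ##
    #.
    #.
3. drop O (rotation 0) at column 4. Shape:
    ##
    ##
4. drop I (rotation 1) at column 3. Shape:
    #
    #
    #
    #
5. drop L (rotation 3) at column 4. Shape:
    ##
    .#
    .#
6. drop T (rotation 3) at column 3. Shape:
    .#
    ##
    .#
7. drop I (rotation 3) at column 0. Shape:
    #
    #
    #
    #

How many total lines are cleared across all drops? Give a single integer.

Answer: 0

Derivation:
Drop 1: I rot2 at col 0 lands with bottom-row=0; cleared 0 line(s) (total 0); column heights now [1 1 1 1 0 0], max=1
Drop 2: J rot1 at col 4 lands with bottom-row=0; cleared 0 line(s) (total 0); column heights now [1 1 1 1 3 3], max=3
Drop 3: O rot0 at col 4 lands with bottom-row=3; cleared 0 line(s) (total 0); column heights now [1 1 1 1 5 5], max=5
Drop 4: I rot1 at col 3 lands with bottom-row=1; cleared 0 line(s) (total 0); column heights now [1 1 1 5 5 5], max=5
Drop 5: L rot3 at col 4 lands with bottom-row=5; cleared 0 line(s) (total 0); column heights now [1 1 1 5 8 8], max=8
Drop 6: T rot3 at col 3 lands with bottom-row=8; cleared 0 line(s) (total 0); column heights now [1 1 1 10 11 8], max=11
Drop 7: I rot3 at col 0 lands with bottom-row=1; cleared 0 line(s) (total 0); column heights now [5 1 1 10 11 8], max=11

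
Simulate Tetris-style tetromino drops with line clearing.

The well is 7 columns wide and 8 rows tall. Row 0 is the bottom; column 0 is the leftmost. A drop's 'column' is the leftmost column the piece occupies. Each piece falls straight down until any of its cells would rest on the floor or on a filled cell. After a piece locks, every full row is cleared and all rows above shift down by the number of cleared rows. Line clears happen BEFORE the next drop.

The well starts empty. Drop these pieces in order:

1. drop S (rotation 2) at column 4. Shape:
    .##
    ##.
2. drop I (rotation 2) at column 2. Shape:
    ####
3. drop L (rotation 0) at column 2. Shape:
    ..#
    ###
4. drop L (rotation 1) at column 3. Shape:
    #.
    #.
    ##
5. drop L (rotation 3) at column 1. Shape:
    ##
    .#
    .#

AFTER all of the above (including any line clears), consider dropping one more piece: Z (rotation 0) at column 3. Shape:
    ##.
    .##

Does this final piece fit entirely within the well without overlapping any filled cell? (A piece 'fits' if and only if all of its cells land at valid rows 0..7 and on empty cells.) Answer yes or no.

Answer: no

Derivation:
Drop 1: S rot2 at col 4 lands with bottom-row=0; cleared 0 line(s) (total 0); column heights now [0 0 0 0 1 2 2], max=2
Drop 2: I rot2 at col 2 lands with bottom-row=2; cleared 0 line(s) (total 0); column heights now [0 0 3 3 3 3 2], max=3
Drop 3: L rot0 at col 2 lands with bottom-row=3; cleared 0 line(s) (total 0); column heights now [0 0 4 4 5 3 2], max=5
Drop 4: L rot1 at col 3 lands with bottom-row=5; cleared 0 line(s) (total 0); column heights now [0 0 4 8 6 3 2], max=8
Drop 5: L rot3 at col 1 lands with bottom-row=4; cleared 0 line(s) (total 0); column heights now [0 7 7 8 6 3 2], max=8
Test piece Z rot0 at col 3 (width 3): heights before test = [0 7 7 8 6 3 2]; fits = False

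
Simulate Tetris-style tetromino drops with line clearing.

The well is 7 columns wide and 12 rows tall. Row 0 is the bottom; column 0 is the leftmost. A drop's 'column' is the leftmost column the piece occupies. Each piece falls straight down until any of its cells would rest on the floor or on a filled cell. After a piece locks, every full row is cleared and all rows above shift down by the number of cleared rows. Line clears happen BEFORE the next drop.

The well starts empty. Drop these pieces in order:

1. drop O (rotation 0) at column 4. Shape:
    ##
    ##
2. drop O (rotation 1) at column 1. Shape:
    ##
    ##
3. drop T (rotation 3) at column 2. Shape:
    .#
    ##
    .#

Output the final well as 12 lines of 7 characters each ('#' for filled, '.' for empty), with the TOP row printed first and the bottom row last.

Drop 1: O rot0 at col 4 lands with bottom-row=0; cleared 0 line(s) (total 0); column heights now [0 0 0 0 2 2 0], max=2
Drop 2: O rot1 at col 1 lands with bottom-row=0; cleared 0 line(s) (total 0); column heights now [0 2 2 0 2 2 0], max=2
Drop 3: T rot3 at col 2 lands with bottom-row=1; cleared 0 line(s) (total 0); column heights now [0 2 3 4 2 2 0], max=4

Answer: .......
.......
.......
.......
.......
.......
.......
.......
...#...
..##...
.#####.
.##.##.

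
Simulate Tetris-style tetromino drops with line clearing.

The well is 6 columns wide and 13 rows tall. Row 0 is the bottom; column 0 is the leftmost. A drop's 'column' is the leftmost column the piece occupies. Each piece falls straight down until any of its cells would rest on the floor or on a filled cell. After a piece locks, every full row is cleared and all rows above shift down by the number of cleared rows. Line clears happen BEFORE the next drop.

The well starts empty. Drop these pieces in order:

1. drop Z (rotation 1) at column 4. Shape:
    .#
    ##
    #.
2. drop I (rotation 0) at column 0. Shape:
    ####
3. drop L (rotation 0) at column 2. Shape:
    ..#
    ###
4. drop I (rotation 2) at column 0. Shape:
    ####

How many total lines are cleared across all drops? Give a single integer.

Answer: 0

Derivation:
Drop 1: Z rot1 at col 4 lands with bottom-row=0; cleared 0 line(s) (total 0); column heights now [0 0 0 0 2 3], max=3
Drop 2: I rot0 at col 0 lands with bottom-row=0; cleared 0 line(s) (total 0); column heights now [1 1 1 1 2 3], max=3
Drop 3: L rot0 at col 2 lands with bottom-row=2; cleared 0 line(s) (total 0); column heights now [1 1 3 3 4 3], max=4
Drop 4: I rot2 at col 0 lands with bottom-row=3; cleared 0 line(s) (total 0); column heights now [4 4 4 4 4 3], max=4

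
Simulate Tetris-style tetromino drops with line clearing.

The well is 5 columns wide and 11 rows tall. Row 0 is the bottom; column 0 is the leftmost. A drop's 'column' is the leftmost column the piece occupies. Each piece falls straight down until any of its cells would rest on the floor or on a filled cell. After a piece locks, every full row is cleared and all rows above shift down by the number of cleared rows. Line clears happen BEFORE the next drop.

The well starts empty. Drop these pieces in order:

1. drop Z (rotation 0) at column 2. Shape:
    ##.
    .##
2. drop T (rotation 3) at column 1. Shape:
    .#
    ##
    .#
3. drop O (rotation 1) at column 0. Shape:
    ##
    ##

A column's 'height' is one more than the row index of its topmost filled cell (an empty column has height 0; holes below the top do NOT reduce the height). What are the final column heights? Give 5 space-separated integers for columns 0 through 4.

Answer: 6 6 5 2 1

Derivation:
Drop 1: Z rot0 at col 2 lands with bottom-row=0; cleared 0 line(s) (total 0); column heights now [0 0 2 2 1], max=2
Drop 2: T rot3 at col 1 lands with bottom-row=2; cleared 0 line(s) (total 0); column heights now [0 4 5 2 1], max=5
Drop 3: O rot1 at col 0 lands with bottom-row=4; cleared 0 line(s) (total 0); column heights now [6 6 5 2 1], max=6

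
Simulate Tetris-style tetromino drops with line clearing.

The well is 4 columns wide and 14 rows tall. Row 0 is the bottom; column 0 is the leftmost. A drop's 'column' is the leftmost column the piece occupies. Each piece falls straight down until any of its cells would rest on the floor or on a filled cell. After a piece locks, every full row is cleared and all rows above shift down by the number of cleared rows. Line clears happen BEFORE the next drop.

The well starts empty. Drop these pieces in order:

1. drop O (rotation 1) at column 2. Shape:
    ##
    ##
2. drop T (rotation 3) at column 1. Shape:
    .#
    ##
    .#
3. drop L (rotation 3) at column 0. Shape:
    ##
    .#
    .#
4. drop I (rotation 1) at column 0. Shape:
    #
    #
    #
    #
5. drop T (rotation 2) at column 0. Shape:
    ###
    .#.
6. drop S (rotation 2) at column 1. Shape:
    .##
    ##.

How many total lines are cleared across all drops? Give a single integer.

Drop 1: O rot1 at col 2 lands with bottom-row=0; cleared 0 line(s) (total 0); column heights now [0 0 2 2], max=2
Drop 2: T rot3 at col 1 lands with bottom-row=2; cleared 0 line(s) (total 0); column heights now [0 4 5 2], max=5
Drop 3: L rot3 at col 0 lands with bottom-row=4; cleared 0 line(s) (total 0); column heights now [7 7 5 2], max=7
Drop 4: I rot1 at col 0 lands with bottom-row=7; cleared 0 line(s) (total 0); column heights now [11 7 5 2], max=11
Drop 5: T rot2 at col 0 lands with bottom-row=10; cleared 0 line(s) (total 0); column heights now [12 12 12 2], max=12
Drop 6: S rot2 at col 1 lands with bottom-row=12; cleared 0 line(s) (total 0); column heights now [12 13 14 14], max=14

Answer: 0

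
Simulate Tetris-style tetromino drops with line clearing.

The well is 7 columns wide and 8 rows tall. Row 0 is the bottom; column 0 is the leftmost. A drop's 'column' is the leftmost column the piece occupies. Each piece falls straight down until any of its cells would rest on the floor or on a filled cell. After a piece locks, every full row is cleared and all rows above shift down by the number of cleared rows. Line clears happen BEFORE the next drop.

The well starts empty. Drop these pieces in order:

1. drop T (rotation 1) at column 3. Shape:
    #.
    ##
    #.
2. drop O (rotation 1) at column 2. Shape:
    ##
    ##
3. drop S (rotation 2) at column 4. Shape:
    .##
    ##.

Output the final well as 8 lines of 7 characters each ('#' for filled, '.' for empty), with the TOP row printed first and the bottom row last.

Answer: .......
.......
.......
..##...
..##.##
...###.
...##..
...#...

Derivation:
Drop 1: T rot1 at col 3 lands with bottom-row=0; cleared 0 line(s) (total 0); column heights now [0 0 0 3 2 0 0], max=3
Drop 2: O rot1 at col 2 lands with bottom-row=3; cleared 0 line(s) (total 0); column heights now [0 0 5 5 2 0 0], max=5
Drop 3: S rot2 at col 4 lands with bottom-row=2; cleared 0 line(s) (total 0); column heights now [0 0 5 5 3 4 4], max=5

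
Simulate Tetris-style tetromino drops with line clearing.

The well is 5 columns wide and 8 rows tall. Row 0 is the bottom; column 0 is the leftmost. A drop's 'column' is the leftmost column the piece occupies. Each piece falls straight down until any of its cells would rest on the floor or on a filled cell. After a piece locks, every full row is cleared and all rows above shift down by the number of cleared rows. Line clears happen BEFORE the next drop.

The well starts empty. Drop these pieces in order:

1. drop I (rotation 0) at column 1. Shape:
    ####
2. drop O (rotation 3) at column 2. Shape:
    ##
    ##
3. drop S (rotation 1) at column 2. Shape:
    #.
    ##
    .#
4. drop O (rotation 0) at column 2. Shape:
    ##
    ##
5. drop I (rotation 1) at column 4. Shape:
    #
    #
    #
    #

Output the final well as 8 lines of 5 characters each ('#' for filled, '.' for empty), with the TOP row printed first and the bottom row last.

Answer: ..##.
..##.
..#..
..###
...##
..###
..###
.####

Derivation:
Drop 1: I rot0 at col 1 lands with bottom-row=0; cleared 0 line(s) (total 0); column heights now [0 1 1 1 1], max=1
Drop 2: O rot3 at col 2 lands with bottom-row=1; cleared 0 line(s) (total 0); column heights now [0 1 3 3 1], max=3
Drop 3: S rot1 at col 2 lands with bottom-row=3; cleared 0 line(s) (total 0); column heights now [0 1 6 5 1], max=6
Drop 4: O rot0 at col 2 lands with bottom-row=6; cleared 0 line(s) (total 0); column heights now [0 1 8 8 1], max=8
Drop 5: I rot1 at col 4 lands with bottom-row=1; cleared 0 line(s) (total 0); column heights now [0 1 8 8 5], max=8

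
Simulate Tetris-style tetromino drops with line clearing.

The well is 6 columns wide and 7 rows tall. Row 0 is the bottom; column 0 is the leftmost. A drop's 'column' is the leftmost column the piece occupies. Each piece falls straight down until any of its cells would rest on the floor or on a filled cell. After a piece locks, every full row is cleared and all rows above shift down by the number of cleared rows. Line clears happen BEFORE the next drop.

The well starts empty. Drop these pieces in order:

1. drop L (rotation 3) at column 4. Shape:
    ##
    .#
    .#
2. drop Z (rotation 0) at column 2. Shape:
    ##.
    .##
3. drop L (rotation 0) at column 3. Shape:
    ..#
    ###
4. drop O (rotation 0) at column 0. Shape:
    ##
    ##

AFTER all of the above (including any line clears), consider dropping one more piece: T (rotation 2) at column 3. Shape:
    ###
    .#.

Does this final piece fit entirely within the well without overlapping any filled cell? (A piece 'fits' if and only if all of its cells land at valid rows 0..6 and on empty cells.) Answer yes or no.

Drop 1: L rot3 at col 4 lands with bottom-row=0; cleared 0 line(s) (total 0); column heights now [0 0 0 0 3 3], max=3
Drop 2: Z rot0 at col 2 lands with bottom-row=3; cleared 0 line(s) (total 0); column heights now [0 0 5 5 4 3], max=5
Drop 3: L rot0 at col 3 lands with bottom-row=5; cleared 0 line(s) (total 0); column heights now [0 0 5 6 6 7], max=7
Drop 4: O rot0 at col 0 lands with bottom-row=0; cleared 0 line(s) (total 0); column heights now [2 2 5 6 6 7], max=7
Test piece T rot2 at col 3 (width 3): heights before test = [2 2 5 6 6 7]; fits = False

Answer: no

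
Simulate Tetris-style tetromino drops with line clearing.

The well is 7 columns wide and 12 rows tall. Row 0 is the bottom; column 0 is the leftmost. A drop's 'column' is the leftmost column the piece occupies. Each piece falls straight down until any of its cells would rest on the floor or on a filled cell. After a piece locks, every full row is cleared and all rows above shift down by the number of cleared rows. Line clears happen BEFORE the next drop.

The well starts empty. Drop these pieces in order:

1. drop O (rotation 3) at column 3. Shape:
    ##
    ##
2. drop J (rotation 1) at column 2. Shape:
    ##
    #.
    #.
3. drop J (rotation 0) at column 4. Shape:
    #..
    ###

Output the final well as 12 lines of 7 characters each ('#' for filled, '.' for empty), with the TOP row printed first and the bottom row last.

Answer: .......
.......
.......
.......
.......
.......
.......
.......
....#..
..#####
..###..
..###..

Derivation:
Drop 1: O rot3 at col 3 lands with bottom-row=0; cleared 0 line(s) (total 0); column heights now [0 0 0 2 2 0 0], max=2
Drop 2: J rot1 at col 2 lands with bottom-row=0; cleared 0 line(s) (total 0); column heights now [0 0 3 3 2 0 0], max=3
Drop 3: J rot0 at col 4 lands with bottom-row=2; cleared 0 line(s) (total 0); column heights now [0 0 3 3 4 3 3], max=4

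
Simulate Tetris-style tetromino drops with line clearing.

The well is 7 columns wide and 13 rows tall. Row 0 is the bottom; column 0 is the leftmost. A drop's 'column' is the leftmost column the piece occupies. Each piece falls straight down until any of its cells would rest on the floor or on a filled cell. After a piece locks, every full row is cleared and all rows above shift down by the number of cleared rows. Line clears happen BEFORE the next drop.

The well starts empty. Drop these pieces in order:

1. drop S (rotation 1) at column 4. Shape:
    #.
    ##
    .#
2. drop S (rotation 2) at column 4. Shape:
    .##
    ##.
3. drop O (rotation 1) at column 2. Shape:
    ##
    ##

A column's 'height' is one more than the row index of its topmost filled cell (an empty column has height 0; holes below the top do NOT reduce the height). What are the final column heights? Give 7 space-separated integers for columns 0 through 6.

Answer: 0 0 2 2 4 5 5

Derivation:
Drop 1: S rot1 at col 4 lands with bottom-row=0; cleared 0 line(s) (total 0); column heights now [0 0 0 0 3 2 0], max=3
Drop 2: S rot2 at col 4 lands with bottom-row=3; cleared 0 line(s) (total 0); column heights now [0 0 0 0 4 5 5], max=5
Drop 3: O rot1 at col 2 lands with bottom-row=0; cleared 0 line(s) (total 0); column heights now [0 0 2 2 4 5 5], max=5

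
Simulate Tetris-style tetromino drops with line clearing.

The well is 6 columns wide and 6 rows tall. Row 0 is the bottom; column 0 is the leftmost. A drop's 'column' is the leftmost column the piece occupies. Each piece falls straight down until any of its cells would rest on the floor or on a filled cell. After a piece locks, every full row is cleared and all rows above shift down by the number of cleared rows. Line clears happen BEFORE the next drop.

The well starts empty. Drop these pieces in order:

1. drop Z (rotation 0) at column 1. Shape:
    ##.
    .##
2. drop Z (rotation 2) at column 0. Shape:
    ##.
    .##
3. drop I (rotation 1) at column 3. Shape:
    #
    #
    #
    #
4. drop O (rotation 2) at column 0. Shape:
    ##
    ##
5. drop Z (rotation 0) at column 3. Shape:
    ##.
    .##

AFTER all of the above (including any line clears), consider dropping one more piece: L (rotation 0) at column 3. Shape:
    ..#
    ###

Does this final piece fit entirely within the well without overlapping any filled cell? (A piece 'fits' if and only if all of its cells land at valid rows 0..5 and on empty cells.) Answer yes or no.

Answer: no

Derivation:
Drop 1: Z rot0 at col 1 lands with bottom-row=0; cleared 0 line(s) (total 0); column heights now [0 2 2 1 0 0], max=2
Drop 2: Z rot2 at col 0 lands with bottom-row=2; cleared 0 line(s) (total 0); column heights now [4 4 3 1 0 0], max=4
Drop 3: I rot1 at col 3 lands with bottom-row=1; cleared 0 line(s) (total 0); column heights now [4 4 3 5 0 0], max=5
Drop 4: O rot2 at col 0 lands with bottom-row=4; cleared 0 line(s) (total 0); column heights now [6 6 3 5 0 0], max=6
Drop 5: Z rot0 at col 3 lands with bottom-row=4; cleared 0 line(s) (total 0); column heights now [6 6 3 6 6 5], max=6
Test piece L rot0 at col 3 (width 3): heights before test = [6 6 3 6 6 5]; fits = False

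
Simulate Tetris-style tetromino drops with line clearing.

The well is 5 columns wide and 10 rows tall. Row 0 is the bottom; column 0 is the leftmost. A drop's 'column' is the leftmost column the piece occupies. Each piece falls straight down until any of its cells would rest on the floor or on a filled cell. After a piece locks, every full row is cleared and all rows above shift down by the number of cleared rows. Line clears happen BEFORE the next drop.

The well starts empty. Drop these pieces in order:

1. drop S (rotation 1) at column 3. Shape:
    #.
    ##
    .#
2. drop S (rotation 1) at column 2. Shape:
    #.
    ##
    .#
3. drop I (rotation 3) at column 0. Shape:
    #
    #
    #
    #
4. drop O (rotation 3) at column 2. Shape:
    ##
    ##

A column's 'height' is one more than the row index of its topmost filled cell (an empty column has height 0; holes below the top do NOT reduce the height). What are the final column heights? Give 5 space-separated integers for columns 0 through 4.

Drop 1: S rot1 at col 3 lands with bottom-row=0; cleared 0 line(s) (total 0); column heights now [0 0 0 3 2], max=3
Drop 2: S rot1 at col 2 lands with bottom-row=3; cleared 0 line(s) (total 0); column heights now [0 0 6 5 2], max=6
Drop 3: I rot3 at col 0 lands with bottom-row=0; cleared 0 line(s) (total 0); column heights now [4 0 6 5 2], max=6
Drop 4: O rot3 at col 2 lands with bottom-row=6; cleared 0 line(s) (total 0); column heights now [4 0 8 8 2], max=8

Answer: 4 0 8 8 2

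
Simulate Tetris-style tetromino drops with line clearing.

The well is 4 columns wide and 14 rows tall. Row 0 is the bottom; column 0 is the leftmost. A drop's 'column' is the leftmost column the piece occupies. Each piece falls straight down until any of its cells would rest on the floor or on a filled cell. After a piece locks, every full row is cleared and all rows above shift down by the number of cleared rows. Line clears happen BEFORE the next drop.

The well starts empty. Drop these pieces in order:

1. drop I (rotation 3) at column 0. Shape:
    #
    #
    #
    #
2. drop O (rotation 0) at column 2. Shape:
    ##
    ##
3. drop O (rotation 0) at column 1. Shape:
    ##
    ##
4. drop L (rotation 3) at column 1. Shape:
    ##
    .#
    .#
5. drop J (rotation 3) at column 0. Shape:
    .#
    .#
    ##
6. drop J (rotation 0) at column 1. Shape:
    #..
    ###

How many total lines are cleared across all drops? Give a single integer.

Answer: 0

Derivation:
Drop 1: I rot3 at col 0 lands with bottom-row=0; cleared 0 line(s) (total 0); column heights now [4 0 0 0], max=4
Drop 2: O rot0 at col 2 lands with bottom-row=0; cleared 0 line(s) (total 0); column heights now [4 0 2 2], max=4
Drop 3: O rot0 at col 1 lands with bottom-row=2; cleared 0 line(s) (total 0); column heights now [4 4 4 2], max=4
Drop 4: L rot3 at col 1 lands with bottom-row=4; cleared 0 line(s) (total 0); column heights now [4 7 7 2], max=7
Drop 5: J rot3 at col 0 lands with bottom-row=7; cleared 0 line(s) (total 0); column heights now [8 10 7 2], max=10
Drop 6: J rot0 at col 1 lands with bottom-row=10; cleared 0 line(s) (total 0); column heights now [8 12 11 11], max=12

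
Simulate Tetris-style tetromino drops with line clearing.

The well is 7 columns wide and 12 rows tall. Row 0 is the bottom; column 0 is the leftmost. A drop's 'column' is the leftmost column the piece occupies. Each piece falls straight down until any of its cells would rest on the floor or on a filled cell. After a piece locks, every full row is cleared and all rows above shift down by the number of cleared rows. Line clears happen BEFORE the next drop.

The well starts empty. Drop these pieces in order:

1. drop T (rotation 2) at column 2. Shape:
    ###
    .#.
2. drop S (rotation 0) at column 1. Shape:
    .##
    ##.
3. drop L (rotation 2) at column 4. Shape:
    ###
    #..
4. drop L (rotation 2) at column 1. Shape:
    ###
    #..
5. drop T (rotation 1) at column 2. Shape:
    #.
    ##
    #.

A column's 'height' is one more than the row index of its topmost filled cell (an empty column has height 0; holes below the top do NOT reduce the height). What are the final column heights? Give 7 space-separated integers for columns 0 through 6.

Answer: 0 5 8 7 4 4 4

Derivation:
Drop 1: T rot2 at col 2 lands with bottom-row=0; cleared 0 line(s) (total 0); column heights now [0 0 2 2 2 0 0], max=2
Drop 2: S rot0 at col 1 lands with bottom-row=2; cleared 0 line(s) (total 0); column heights now [0 3 4 4 2 0 0], max=4
Drop 3: L rot2 at col 4 lands with bottom-row=2; cleared 0 line(s) (total 0); column heights now [0 3 4 4 4 4 4], max=4
Drop 4: L rot2 at col 1 lands with bottom-row=3; cleared 0 line(s) (total 0); column heights now [0 5 5 5 4 4 4], max=5
Drop 5: T rot1 at col 2 lands with bottom-row=5; cleared 0 line(s) (total 0); column heights now [0 5 8 7 4 4 4], max=8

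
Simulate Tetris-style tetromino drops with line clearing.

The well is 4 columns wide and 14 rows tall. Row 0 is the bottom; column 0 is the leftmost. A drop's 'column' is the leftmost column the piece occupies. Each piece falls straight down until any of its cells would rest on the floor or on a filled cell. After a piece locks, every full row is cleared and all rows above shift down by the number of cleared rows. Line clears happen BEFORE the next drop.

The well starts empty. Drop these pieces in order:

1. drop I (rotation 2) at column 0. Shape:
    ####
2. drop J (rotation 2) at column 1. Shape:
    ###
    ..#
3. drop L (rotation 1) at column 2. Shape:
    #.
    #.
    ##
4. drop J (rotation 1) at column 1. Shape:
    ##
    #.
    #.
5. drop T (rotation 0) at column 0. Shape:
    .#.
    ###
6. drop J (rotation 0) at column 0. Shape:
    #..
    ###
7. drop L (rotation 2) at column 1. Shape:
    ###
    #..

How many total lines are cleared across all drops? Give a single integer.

Drop 1: I rot2 at col 0 lands with bottom-row=0; cleared 1 line(s) (total 1); column heights now [0 0 0 0], max=0
Drop 2: J rot2 at col 1 lands with bottom-row=0; cleared 0 line(s) (total 1); column heights now [0 2 2 2], max=2
Drop 3: L rot1 at col 2 lands with bottom-row=2; cleared 0 line(s) (total 1); column heights now [0 2 5 3], max=5
Drop 4: J rot1 at col 1 lands with bottom-row=3; cleared 0 line(s) (total 1); column heights now [0 6 6 3], max=6
Drop 5: T rot0 at col 0 lands with bottom-row=6; cleared 0 line(s) (total 1); column heights now [7 8 7 3], max=8
Drop 6: J rot0 at col 0 lands with bottom-row=8; cleared 0 line(s) (total 1); column heights now [10 9 9 3], max=10
Drop 7: L rot2 at col 1 lands with bottom-row=9; cleared 0 line(s) (total 1); column heights now [10 11 11 11], max=11

Answer: 1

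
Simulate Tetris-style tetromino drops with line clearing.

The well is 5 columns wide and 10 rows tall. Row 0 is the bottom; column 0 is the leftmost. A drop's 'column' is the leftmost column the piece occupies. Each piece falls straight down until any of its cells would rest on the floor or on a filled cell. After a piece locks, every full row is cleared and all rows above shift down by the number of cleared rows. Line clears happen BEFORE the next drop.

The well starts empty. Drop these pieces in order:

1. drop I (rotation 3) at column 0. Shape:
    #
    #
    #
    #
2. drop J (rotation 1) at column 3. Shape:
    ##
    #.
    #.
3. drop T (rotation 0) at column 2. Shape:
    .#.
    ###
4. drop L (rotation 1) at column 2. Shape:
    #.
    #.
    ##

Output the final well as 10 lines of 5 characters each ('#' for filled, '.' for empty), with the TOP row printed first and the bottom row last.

Drop 1: I rot3 at col 0 lands with bottom-row=0; cleared 0 line(s) (total 0); column heights now [4 0 0 0 0], max=4
Drop 2: J rot1 at col 3 lands with bottom-row=0; cleared 0 line(s) (total 0); column heights now [4 0 0 3 3], max=4
Drop 3: T rot0 at col 2 lands with bottom-row=3; cleared 0 line(s) (total 0); column heights now [4 0 4 5 4], max=5
Drop 4: L rot1 at col 2 lands with bottom-row=5; cleared 0 line(s) (total 0); column heights now [4 0 8 6 4], max=8

Answer: .....
.....
..#..
..#..
..##.
...#.
#.###
#..##
#..#.
#..#.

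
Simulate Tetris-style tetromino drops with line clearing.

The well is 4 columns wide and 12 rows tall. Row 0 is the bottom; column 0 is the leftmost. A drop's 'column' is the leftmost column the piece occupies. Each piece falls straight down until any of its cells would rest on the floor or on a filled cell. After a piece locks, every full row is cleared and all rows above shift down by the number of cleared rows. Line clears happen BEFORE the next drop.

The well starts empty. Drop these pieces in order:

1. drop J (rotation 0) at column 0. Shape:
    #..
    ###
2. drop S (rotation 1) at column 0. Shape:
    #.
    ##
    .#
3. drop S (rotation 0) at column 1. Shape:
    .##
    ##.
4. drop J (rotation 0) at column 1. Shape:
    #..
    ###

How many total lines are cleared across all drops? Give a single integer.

Answer: 0

Derivation:
Drop 1: J rot0 at col 0 lands with bottom-row=0; cleared 0 line(s) (total 0); column heights now [2 1 1 0], max=2
Drop 2: S rot1 at col 0 lands with bottom-row=1; cleared 0 line(s) (total 0); column heights now [4 3 1 0], max=4
Drop 3: S rot0 at col 1 lands with bottom-row=3; cleared 0 line(s) (total 0); column heights now [4 4 5 5], max=5
Drop 4: J rot0 at col 1 lands with bottom-row=5; cleared 0 line(s) (total 0); column heights now [4 7 6 6], max=7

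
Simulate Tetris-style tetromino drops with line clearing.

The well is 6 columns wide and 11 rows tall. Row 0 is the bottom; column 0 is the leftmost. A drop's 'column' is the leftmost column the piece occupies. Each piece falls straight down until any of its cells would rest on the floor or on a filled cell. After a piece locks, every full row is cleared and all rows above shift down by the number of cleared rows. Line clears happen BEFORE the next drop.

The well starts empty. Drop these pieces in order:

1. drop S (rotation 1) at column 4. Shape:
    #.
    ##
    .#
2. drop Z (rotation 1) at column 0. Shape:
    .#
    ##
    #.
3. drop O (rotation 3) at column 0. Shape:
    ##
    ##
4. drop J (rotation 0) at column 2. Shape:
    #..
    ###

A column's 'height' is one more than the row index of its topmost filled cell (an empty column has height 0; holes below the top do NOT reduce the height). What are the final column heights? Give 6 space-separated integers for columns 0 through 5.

Drop 1: S rot1 at col 4 lands with bottom-row=0; cleared 0 line(s) (total 0); column heights now [0 0 0 0 3 2], max=3
Drop 2: Z rot1 at col 0 lands with bottom-row=0; cleared 0 line(s) (total 0); column heights now [2 3 0 0 3 2], max=3
Drop 3: O rot3 at col 0 lands with bottom-row=3; cleared 0 line(s) (total 0); column heights now [5 5 0 0 3 2], max=5
Drop 4: J rot0 at col 2 lands with bottom-row=3; cleared 0 line(s) (total 0); column heights now [5 5 5 4 4 2], max=5

Answer: 5 5 5 4 4 2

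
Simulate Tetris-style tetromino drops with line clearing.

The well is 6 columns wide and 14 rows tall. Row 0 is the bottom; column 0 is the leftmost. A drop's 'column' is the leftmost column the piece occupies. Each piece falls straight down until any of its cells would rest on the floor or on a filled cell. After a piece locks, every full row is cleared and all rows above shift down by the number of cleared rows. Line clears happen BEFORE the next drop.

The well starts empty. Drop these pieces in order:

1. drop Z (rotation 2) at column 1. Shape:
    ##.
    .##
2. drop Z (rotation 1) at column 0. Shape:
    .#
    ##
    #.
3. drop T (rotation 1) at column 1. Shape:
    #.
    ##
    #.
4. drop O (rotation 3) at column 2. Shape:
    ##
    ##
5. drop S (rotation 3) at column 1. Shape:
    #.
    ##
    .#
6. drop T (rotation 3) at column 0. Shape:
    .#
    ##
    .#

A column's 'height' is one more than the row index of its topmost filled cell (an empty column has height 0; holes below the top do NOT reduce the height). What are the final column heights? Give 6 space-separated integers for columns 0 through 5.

Drop 1: Z rot2 at col 1 lands with bottom-row=0; cleared 0 line(s) (total 0); column heights now [0 2 2 1 0 0], max=2
Drop 2: Z rot1 at col 0 lands with bottom-row=1; cleared 0 line(s) (total 0); column heights now [3 4 2 1 0 0], max=4
Drop 3: T rot1 at col 1 lands with bottom-row=4; cleared 0 line(s) (total 0); column heights now [3 7 6 1 0 0], max=7
Drop 4: O rot3 at col 2 lands with bottom-row=6; cleared 0 line(s) (total 0); column heights now [3 7 8 8 0 0], max=8
Drop 5: S rot3 at col 1 lands with bottom-row=8; cleared 0 line(s) (total 0); column heights now [3 11 10 8 0 0], max=11
Drop 6: T rot3 at col 0 lands with bottom-row=11; cleared 0 line(s) (total 0); column heights now [13 14 10 8 0 0], max=14

Answer: 13 14 10 8 0 0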